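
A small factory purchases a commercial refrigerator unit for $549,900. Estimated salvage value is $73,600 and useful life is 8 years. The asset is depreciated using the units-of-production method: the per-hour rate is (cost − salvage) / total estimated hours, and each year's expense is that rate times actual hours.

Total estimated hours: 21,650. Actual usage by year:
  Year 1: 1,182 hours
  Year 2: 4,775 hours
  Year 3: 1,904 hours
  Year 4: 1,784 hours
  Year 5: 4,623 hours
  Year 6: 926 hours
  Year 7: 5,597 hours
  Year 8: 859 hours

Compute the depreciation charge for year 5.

Depreciable base = $549,900 − $73,600 = $476,300.
Rate = $476,300 / 21,650 hours = $22 per hour.
Year 1: 1,182 × $22 = $26,004. Book value $523,896.
Year 2: 4,775 × $22 = $105,050. Book value $418,846.
Year 3: 1,904 × $22 = $41,888. Book value $376,958.
Year 4: 1,784 × $22 = $39,248. Book value $337,710.
Year 5: 4,623 × $22 = $101,706. Book value $236,004.

$101,706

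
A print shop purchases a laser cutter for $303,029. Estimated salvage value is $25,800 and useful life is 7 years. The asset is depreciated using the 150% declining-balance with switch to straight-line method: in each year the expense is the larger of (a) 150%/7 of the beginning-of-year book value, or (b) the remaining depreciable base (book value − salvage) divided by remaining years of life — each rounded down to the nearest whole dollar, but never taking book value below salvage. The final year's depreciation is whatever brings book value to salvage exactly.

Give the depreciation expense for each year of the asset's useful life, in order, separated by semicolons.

$64,934; $51,020; $40,087; $31,497; $29,897; $29,897; $29,897

Depreciable base = $303,029 − $25,800 = $277,229.
Year 1: DB = ⌊$303,029 × 150%/7⌋ = $64,934; SL = ⌊$277,229/7⌋ = $39,604 → take DB $64,934. Book value $238,095.
Year 2: DB = ⌊$238,095 × 150%/7⌋ = $51,020; SL = ⌊$212,295/6⌋ = $35,382 → take DB $51,020. Book value $187,075.
Year 3: DB = ⌊$187,075 × 150%/7⌋ = $40,087; SL = ⌊$161,275/5⌋ = $32,255 → take DB $40,087. Book value $146,988.
Year 4: DB = ⌊$146,988 × 150%/7⌋ = $31,497; SL = ⌊$121,188/4⌋ = $30,297 → take DB $31,497. Book value $115,491.
Year 5: DB = ⌊$115,491 × 150%/7⌋ = $24,748; SL = ⌊$89,691/3⌋ = $29,897 → take SL $29,897. Book value $85,594.
Year 6: DB = ⌊$85,594 × 150%/7⌋ = $18,341; SL = ⌊$59,794/2⌋ = $29,897 → take SL $29,897. Book value $55,697.
Year 7 (final): $55,697 − $25,800 = $29,897. Book value $25,800.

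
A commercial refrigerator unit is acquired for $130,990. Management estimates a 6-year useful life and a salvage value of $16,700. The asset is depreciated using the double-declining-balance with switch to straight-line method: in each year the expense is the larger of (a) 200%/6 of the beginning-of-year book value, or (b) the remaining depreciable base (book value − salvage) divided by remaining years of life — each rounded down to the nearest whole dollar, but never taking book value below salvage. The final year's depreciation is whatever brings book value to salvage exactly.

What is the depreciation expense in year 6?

Depreciable base = $130,990 − $16,700 = $114,290.
Year 1: DB = ⌊$130,990 × 200%/6⌋ = $43,663; SL = ⌊$114,290/6⌋ = $19,048 → take DB $43,663. Book value $87,327.
Year 2: DB = ⌊$87,327 × 200%/6⌋ = $29,109; SL = ⌊$70,627/5⌋ = $14,125 → take DB $29,109. Book value $58,218.
Year 3: DB = ⌊$58,218 × 200%/6⌋ = $19,406; SL = ⌊$41,518/4⌋ = $10,379 → take DB $19,406. Book value $38,812.
Year 4: DB = ⌊$38,812 × 200%/6⌋ = $12,937; SL = ⌊$22,112/3⌋ = $7,370 → take DB $12,937. Book value $25,875.
Year 5: DB = ⌊$25,875 × 200%/6⌋ = $8,625; SL = ⌊$9,175/2⌋ = $4,587 → take DB $8,625. Book value $17,250.
Year 6 (final): $17,250 − $16,700 = $550. Book value $16,700.

$550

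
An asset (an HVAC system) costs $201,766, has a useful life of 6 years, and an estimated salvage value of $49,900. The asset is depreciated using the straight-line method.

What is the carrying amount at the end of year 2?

$151,144

Depreciable base = $201,766 − $49,900 = $151,866.
Annual expense = $151,866 / 6 = $25,311.
End of year 1: book value $176,455.
End of year 2: book value $151,144.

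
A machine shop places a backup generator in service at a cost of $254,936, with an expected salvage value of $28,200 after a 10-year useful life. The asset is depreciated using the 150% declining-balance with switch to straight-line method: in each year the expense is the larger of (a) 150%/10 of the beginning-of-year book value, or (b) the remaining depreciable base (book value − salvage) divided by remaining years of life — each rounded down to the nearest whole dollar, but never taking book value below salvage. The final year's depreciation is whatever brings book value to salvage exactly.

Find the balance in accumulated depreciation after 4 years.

Depreciable base = $254,936 − $28,200 = $226,736.
Year 1: DB = ⌊$254,936 × 150%/10⌋ = $38,240; SL = ⌊$226,736/10⌋ = $22,673 → take DB $38,240. Book value $216,696.
Year 2: DB = ⌊$216,696 × 150%/10⌋ = $32,504; SL = ⌊$188,496/9⌋ = $20,944 → take DB $32,504. Book value $184,192.
Year 3: DB = ⌊$184,192 × 150%/10⌋ = $27,628; SL = ⌊$155,992/8⌋ = $19,499 → take DB $27,628. Book value $156,564.
Year 4: DB = ⌊$156,564 × 150%/10⌋ = $23,484; SL = ⌊$128,364/7⌋ = $18,337 → take DB $23,484. Book value $133,080.
Accumulated through year 4 = $254,936 − $133,080 = $121,856.

$121,856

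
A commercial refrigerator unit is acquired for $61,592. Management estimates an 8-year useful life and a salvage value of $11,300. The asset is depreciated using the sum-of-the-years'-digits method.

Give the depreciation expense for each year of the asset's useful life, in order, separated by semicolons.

Depreciable base = $61,592 − $11,300 = $50,292.
Sum of the years' digits = 8+7+6+5+4+3+2+1 = 36.
Year 1: $50,292 × 8/36 = $11,176. Book value $50,416.
Year 2: $50,292 × 7/36 = $9,779. Book value $40,637.
Year 3: $50,292 × 6/36 = $8,382. Book value $32,255.
Year 4: $50,292 × 5/36 = $6,985. Book value $25,270.
Year 5: $50,292 × 4/36 = $5,588. Book value $19,682.
Year 6: $50,292 × 3/36 = $4,191. Book value $15,491.
Year 7: $50,292 × 2/36 = $2,794. Book value $12,697.
Year 8: $50,292 × 1/36 = $1,397. Book value $11,300.

$11,176; $9,779; $8,382; $6,985; $5,588; $4,191; $2,794; $1,397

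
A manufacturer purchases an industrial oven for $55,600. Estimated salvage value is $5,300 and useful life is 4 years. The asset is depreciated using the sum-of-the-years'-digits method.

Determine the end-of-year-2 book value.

Depreciable base = $55,600 − $5,300 = $50,300.
Sum of the years' digits = 4+3+2+1 = 10.
Year 1: $50,300 × 4/10 = $20,120. Book value $35,480.
Year 2: $50,300 × 3/10 = $15,090. Book value $20,390.

$20,390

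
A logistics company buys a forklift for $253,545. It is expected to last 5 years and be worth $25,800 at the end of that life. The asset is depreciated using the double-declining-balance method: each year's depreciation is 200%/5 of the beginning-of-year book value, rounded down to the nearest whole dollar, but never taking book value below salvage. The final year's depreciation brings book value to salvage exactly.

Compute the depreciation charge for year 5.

Depreciable base = $253,545 − $25,800 = $227,745.
Year 1: ⌊$253,545 × 200%/5⌋ = $101,418. Book value $152,127.
Year 2: ⌊$152,127 × 200%/5⌋ = $60,850. Book value $91,277.
Year 3: ⌊$91,277 × 200%/5⌋ = $36,510. Book value $54,767.
Year 4: ⌊$54,767 × 200%/5⌋ = $21,906. Book value $32,861.
Year 5 (final): $32,861 − $25,800 = $7,061. Book value $25,800.

$7,061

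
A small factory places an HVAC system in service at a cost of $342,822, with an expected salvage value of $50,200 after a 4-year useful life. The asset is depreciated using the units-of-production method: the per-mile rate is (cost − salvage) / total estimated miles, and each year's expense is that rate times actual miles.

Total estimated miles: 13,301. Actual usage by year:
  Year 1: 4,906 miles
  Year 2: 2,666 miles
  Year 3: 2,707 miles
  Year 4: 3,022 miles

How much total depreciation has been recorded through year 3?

Depreciable base = $342,822 − $50,200 = $292,622.
Rate = $292,622 / 13,301 miles = $22 per mile.
Year 1: 4,906 × $22 = $107,932. Book value $234,890.
Year 2: 2,666 × $22 = $58,652. Book value $176,238.
Year 3: 2,707 × $22 = $59,554. Book value $116,684.
Accumulated through year 3 = $342,822 − $116,684 = $226,138.

$226,138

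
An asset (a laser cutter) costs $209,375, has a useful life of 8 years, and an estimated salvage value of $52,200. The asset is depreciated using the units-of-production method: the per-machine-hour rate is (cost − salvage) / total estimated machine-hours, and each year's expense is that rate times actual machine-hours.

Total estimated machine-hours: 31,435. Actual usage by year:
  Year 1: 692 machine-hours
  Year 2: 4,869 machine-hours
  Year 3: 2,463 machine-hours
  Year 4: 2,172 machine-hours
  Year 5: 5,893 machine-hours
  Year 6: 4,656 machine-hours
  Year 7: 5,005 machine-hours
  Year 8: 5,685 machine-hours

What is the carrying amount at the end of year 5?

$128,930

Depreciable base = $209,375 − $52,200 = $157,175.
Rate = $157,175 / 31,435 machine-hours = $5 per machine-hour.
Year 1: 692 × $5 = $3,460. Book value $205,915.
Year 2: 4,869 × $5 = $24,345. Book value $181,570.
Year 3: 2,463 × $5 = $12,315. Book value $169,255.
Year 4: 2,172 × $5 = $10,860. Book value $158,395.
Year 5: 5,893 × $5 = $29,465. Book value $128,930.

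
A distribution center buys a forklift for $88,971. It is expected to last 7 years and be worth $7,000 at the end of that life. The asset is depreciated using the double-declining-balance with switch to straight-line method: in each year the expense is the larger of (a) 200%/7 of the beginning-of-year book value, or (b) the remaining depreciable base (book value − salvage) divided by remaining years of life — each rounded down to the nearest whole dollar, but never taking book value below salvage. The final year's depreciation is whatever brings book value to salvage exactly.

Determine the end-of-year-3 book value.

$32,425

Depreciable base = $88,971 − $7,000 = $81,971.
Year 1: DB = ⌊$88,971 × 200%/7⌋ = $25,420; SL = ⌊$81,971/7⌋ = $11,710 → take DB $25,420. Book value $63,551.
Year 2: DB = ⌊$63,551 × 200%/7⌋ = $18,157; SL = ⌊$56,551/6⌋ = $9,425 → take DB $18,157. Book value $45,394.
Year 3: DB = ⌊$45,394 × 200%/7⌋ = $12,969; SL = ⌊$38,394/5⌋ = $7,678 → take DB $12,969. Book value $32,425.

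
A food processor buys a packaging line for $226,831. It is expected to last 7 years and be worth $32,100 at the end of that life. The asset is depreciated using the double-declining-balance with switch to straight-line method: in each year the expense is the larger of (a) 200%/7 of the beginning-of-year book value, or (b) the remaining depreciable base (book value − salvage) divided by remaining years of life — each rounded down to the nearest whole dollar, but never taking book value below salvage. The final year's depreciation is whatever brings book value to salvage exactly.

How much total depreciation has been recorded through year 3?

Depreciable base = $226,831 − $32,100 = $194,731.
Year 1: DB = ⌊$226,831 × 200%/7⌋ = $64,808; SL = ⌊$194,731/7⌋ = $27,818 → take DB $64,808. Book value $162,023.
Year 2: DB = ⌊$162,023 × 200%/7⌋ = $46,292; SL = ⌊$129,923/6⌋ = $21,653 → take DB $46,292. Book value $115,731.
Year 3: DB = ⌊$115,731 × 200%/7⌋ = $33,066; SL = ⌊$83,631/5⌋ = $16,726 → take DB $33,066. Book value $82,665.
Accumulated through year 3 = $226,831 − $82,665 = $144,166.

$144,166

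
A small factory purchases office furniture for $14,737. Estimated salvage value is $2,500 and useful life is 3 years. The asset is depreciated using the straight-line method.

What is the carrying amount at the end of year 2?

Depreciable base = $14,737 − $2,500 = $12,237.
Annual expense = $12,237 / 3 = $4,079.
End of year 1: book value $10,658.
End of year 2: book value $6,579.

$6,579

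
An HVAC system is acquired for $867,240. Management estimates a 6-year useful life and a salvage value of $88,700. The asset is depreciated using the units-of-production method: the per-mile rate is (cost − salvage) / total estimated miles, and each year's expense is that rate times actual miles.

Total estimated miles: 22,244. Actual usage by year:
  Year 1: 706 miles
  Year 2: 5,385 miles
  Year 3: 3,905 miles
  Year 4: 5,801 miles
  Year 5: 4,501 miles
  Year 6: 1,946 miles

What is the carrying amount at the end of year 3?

$517,380

Depreciable base = $867,240 − $88,700 = $778,540.
Rate = $778,540 / 22,244 miles = $35 per mile.
Year 1: 706 × $35 = $24,710. Book value $842,530.
Year 2: 5,385 × $35 = $188,475. Book value $654,055.
Year 3: 3,905 × $35 = $136,675. Book value $517,380.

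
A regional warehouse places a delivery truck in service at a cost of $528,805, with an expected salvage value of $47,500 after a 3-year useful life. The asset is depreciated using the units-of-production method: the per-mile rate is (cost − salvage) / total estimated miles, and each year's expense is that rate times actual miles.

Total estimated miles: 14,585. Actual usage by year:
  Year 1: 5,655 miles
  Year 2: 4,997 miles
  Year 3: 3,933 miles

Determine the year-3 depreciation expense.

Depreciable base = $528,805 − $47,500 = $481,305.
Rate = $481,305 / 14,585 miles = $33 per mile.
Year 1: 5,655 × $33 = $186,615. Book value $342,190.
Year 2: 4,997 × $33 = $164,901. Book value $177,289.
Year 3: 3,933 × $33 = $129,789. Book value $47,500.

$129,789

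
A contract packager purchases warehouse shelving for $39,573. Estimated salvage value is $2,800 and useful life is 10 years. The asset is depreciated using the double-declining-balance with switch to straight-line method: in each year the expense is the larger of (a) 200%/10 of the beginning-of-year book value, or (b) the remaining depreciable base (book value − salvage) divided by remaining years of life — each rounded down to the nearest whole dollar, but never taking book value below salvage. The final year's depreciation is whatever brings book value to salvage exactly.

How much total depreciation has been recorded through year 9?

$34,939

Depreciable base = $39,573 − $2,800 = $36,773.
Year 1: DB = ⌊$39,573 × 200%/10⌋ = $7,914; SL = ⌊$36,773/10⌋ = $3,677 → take DB $7,914. Book value $31,659.
Year 2: DB = ⌊$31,659 × 200%/10⌋ = $6,331; SL = ⌊$28,859/9⌋ = $3,206 → take DB $6,331. Book value $25,328.
Year 3: DB = ⌊$25,328 × 200%/10⌋ = $5,065; SL = ⌊$22,528/8⌋ = $2,816 → take DB $5,065. Book value $20,263.
Year 4: DB = ⌊$20,263 × 200%/10⌋ = $4,052; SL = ⌊$17,463/7⌋ = $2,494 → take DB $4,052. Book value $16,211.
Year 5: DB = ⌊$16,211 × 200%/10⌋ = $3,242; SL = ⌊$13,411/6⌋ = $2,235 → take DB $3,242. Book value $12,969.
Year 6: DB = ⌊$12,969 × 200%/10⌋ = $2,593; SL = ⌊$10,169/5⌋ = $2,033 → take DB $2,593. Book value $10,376.
Year 7: DB = ⌊$10,376 × 200%/10⌋ = $2,075; SL = ⌊$7,576/4⌋ = $1,894 → take DB $2,075. Book value $8,301.
Year 8: DB = ⌊$8,301 × 200%/10⌋ = $1,660; SL = ⌊$5,501/3⌋ = $1,833 → take SL $1,833. Book value $6,468.
Year 9: DB = ⌊$6,468 × 200%/10⌋ = $1,293; SL = ⌊$3,668/2⌋ = $1,834 → take SL $1,834. Book value $4,634.
Accumulated through year 9 = $39,573 − $4,634 = $34,939.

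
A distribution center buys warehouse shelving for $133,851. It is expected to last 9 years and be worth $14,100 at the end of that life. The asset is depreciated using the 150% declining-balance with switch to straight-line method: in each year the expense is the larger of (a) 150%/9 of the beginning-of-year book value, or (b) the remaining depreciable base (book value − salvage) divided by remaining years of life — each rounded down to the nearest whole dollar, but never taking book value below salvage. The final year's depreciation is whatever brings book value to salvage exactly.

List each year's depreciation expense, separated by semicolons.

Depreciable base = $133,851 − $14,100 = $119,751.
Year 1: DB = ⌊$133,851 × 150%/9⌋ = $22,308; SL = ⌊$119,751/9⌋ = $13,305 → take DB $22,308. Book value $111,543.
Year 2: DB = ⌊$111,543 × 150%/9⌋ = $18,590; SL = ⌊$97,443/8⌋ = $12,180 → take DB $18,590. Book value $92,953.
Year 3: DB = ⌊$92,953 × 150%/9⌋ = $15,492; SL = ⌊$78,853/7⌋ = $11,264 → take DB $15,492. Book value $77,461.
Year 4: DB = ⌊$77,461 × 150%/9⌋ = $12,910; SL = ⌊$63,361/6⌋ = $10,560 → take DB $12,910. Book value $64,551.
Year 5: DB = ⌊$64,551 × 150%/9⌋ = $10,758; SL = ⌊$50,451/5⌋ = $10,090 → take DB $10,758. Book value $53,793.
Year 6: DB = ⌊$53,793 × 150%/9⌋ = $8,965; SL = ⌊$39,693/4⌋ = $9,923 → take SL $9,923. Book value $43,870.
Year 7: DB = ⌊$43,870 × 150%/9⌋ = $7,311; SL = ⌊$29,770/3⌋ = $9,923 → take SL $9,923. Book value $33,947.
Year 8: DB = ⌊$33,947 × 150%/9⌋ = $5,657; SL = ⌊$19,847/2⌋ = $9,923 → take SL $9,923. Book value $24,024.
Year 9 (final): $24,024 − $14,100 = $9,924. Book value $14,100.

$22,308; $18,590; $15,492; $12,910; $10,758; $9,923; $9,923; $9,923; $9,924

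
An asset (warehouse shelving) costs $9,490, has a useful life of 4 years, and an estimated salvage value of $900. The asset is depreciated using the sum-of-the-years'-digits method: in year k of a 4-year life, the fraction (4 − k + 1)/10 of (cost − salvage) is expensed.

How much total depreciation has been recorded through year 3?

Depreciable base = $9,490 − $900 = $8,590.
Sum of the years' digits = 4+3+2+1 = 10.
Year 1: $8,590 × 4/10 = $3,436. Book value $6,054.
Year 2: $8,590 × 3/10 = $2,577. Book value $3,477.
Year 3: $8,590 × 2/10 = $1,718. Book value $1,759.
Accumulated through year 3 = $9,490 − $1,759 = $7,731.

$7,731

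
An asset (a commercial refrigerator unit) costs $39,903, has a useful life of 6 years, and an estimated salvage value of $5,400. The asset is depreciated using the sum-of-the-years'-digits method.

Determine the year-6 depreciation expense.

Depreciable base = $39,903 − $5,400 = $34,503.
Sum of the years' digits = 6+5+4+3+2+1 = 21.
Year 1: $34,503 × 6/21 = $9,858. Book value $30,045.
Year 2: $34,503 × 5/21 = $8,215. Book value $21,830.
Year 3: $34,503 × 4/21 = $6,572. Book value $15,258.
Year 4: $34,503 × 3/21 = $4,929. Book value $10,329.
Year 5: $34,503 × 2/21 = $3,286. Book value $7,043.
Year 6: $34,503 × 1/21 = $1,643. Book value $5,400.

$1,643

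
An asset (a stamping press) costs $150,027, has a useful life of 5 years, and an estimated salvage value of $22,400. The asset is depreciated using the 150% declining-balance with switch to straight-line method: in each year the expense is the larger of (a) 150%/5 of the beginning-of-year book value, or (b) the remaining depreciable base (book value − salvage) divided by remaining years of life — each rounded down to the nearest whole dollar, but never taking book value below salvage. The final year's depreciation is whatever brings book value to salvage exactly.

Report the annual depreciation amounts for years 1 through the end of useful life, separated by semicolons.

Depreciable base = $150,027 − $22,400 = $127,627.
Year 1: DB = ⌊$150,027 × 150%/5⌋ = $45,008; SL = ⌊$127,627/5⌋ = $25,525 → take DB $45,008. Book value $105,019.
Year 2: DB = ⌊$105,019 × 150%/5⌋ = $31,505; SL = ⌊$82,619/4⌋ = $20,654 → take DB $31,505. Book value $73,514.
Year 3: DB = ⌊$73,514 × 150%/5⌋ = $22,054; SL = ⌊$51,114/3⌋ = $17,038 → take DB $22,054. Book value $51,460.
Year 4: DB = ⌊$51,460 × 150%/5⌋ = $15,438; SL = ⌊$29,060/2⌋ = $14,530 → take DB $15,438. Book value $36,022.
Year 5 (final): $36,022 − $22,400 = $13,622. Book value $22,400.

$45,008; $31,505; $22,054; $15,438; $13,622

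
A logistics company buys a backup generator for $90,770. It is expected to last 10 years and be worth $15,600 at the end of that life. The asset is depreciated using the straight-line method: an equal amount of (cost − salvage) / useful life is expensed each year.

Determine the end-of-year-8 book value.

$30,634

Depreciable base = $90,770 − $15,600 = $75,170.
Annual expense = $75,170 / 10 = $7,517.
End of year 1: book value $83,253.
End of year 2: book value $75,736.
End of year 3: book value $68,219.
End of year 4: book value $60,702.
End of year 5: book value $53,185.
End of year 6: book value $45,668.
End of year 7: book value $38,151.
End of year 8: book value $30,634.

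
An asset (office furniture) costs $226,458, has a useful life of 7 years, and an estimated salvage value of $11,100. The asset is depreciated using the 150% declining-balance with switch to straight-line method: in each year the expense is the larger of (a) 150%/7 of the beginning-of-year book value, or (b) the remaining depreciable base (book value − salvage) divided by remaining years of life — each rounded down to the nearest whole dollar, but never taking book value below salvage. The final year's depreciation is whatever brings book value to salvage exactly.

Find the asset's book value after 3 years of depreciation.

$109,846

Depreciable base = $226,458 − $11,100 = $215,358.
Year 1: DB = ⌊$226,458 × 150%/7⌋ = $48,526; SL = ⌊$215,358/7⌋ = $30,765 → take DB $48,526. Book value $177,932.
Year 2: DB = ⌊$177,932 × 150%/7⌋ = $38,128; SL = ⌊$166,832/6⌋ = $27,805 → take DB $38,128. Book value $139,804.
Year 3: DB = ⌊$139,804 × 150%/7⌋ = $29,958; SL = ⌊$128,704/5⌋ = $25,740 → take DB $29,958. Book value $109,846.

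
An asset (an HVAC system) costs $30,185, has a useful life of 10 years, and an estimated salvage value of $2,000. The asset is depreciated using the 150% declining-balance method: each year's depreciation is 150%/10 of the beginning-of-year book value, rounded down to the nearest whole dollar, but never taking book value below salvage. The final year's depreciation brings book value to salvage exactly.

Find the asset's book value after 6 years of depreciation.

$11,387

Depreciable base = $30,185 − $2,000 = $28,185.
Year 1: ⌊$30,185 × 150%/10⌋ = $4,527. Book value $25,658.
Year 2: ⌊$25,658 × 150%/10⌋ = $3,848. Book value $21,810.
Year 3: ⌊$21,810 × 150%/10⌋ = $3,271. Book value $18,539.
Year 4: ⌊$18,539 × 150%/10⌋ = $2,780. Book value $15,759.
Year 5: ⌊$15,759 × 150%/10⌋ = $2,363. Book value $13,396.
Year 6: ⌊$13,396 × 150%/10⌋ = $2,009. Book value $11,387.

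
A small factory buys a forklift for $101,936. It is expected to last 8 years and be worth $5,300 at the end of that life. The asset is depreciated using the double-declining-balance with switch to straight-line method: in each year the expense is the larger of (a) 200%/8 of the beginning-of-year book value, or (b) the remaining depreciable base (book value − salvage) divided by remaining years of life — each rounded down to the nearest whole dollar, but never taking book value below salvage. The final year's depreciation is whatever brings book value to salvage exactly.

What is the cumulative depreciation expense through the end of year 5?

Depreciable base = $101,936 − $5,300 = $96,636.
Year 1: DB = ⌊$101,936 × 200%/8⌋ = $25,484; SL = ⌊$96,636/8⌋ = $12,079 → take DB $25,484. Book value $76,452.
Year 2: DB = ⌊$76,452 × 200%/8⌋ = $19,113; SL = ⌊$71,152/7⌋ = $10,164 → take DB $19,113. Book value $57,339.
Year 3: DB = ⌊$57,339 × 200%/8⌋ = $14,334; SL = ⌊$52,039/6⌋ = $8,673 → take DB $14,334. Book value $43,005.
Year 4: DB = ⌊$43,005 × 200%/8⌋ = $10,751; SL = ⌊$37,705/5⌋ = $7,541 → take DB $10,751. Book value $32,254.
Year 5: DB = ⌊$32,254 × 200%/8⌋ = $8,063; SL = ⌊$26,954/4⌋ = $6,738 → take DB $8,063. Book value $24,191.
Accumulated through year 5 = $101,936 − $24,191 = $77,745.

$77,745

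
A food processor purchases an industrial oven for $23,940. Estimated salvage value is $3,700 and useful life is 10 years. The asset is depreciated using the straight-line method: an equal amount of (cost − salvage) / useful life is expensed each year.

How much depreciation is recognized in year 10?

$2,024

Depreciable base = $23,940 − $3,700 = $20,240.
Annual expense = $20,240 / 10 = $2,024.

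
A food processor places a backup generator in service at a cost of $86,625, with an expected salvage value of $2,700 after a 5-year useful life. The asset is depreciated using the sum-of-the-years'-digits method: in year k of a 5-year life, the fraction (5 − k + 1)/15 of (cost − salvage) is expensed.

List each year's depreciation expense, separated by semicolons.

$27,975; $22,380; $16,785; $11,190; $5,595

Depreciable base = $86,625 − $2,700 = $83,925.
Sum of the years' digits = 5+4+3+2+1 = 15.
Year 1: $83,925 × 5/15 = $27,975. Book value $58,650.
Year 2: $83,925 × 4/15 = $22,380. Book value $36,270.
Year 3: $83,925 × 3/15 = $16,785. Book value $19,485.
Year 4: $83,925 × 2/15 = $11,190. Book value $8,295.
Year 5: $83,925 × 1/15 = $5,595. Book value $2,700.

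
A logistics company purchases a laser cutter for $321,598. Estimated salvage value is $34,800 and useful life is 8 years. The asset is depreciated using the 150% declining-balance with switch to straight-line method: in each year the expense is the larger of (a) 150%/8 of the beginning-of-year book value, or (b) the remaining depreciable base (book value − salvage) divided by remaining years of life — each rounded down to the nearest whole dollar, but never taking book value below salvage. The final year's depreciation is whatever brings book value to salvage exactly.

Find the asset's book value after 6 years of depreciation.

$87,478

Depreciable base = $321,598 − $34,800 = $286,798.
Year 1: DB = ⌊$321,598 × 150%/8⌋ = $60,299; SL = ⌊$286,798/8⌋ = $35,849 → take DB $60,299. Book value $261,299.
Year 2: DB = ⌊$261,299 × 150%/8⌋ = $48,993; SL = ⌊$226,499/7⌋ = $32,357 → take DB $48,993. Book value $212,306.
Year 3: DB = ⌊$212,306 × 150%/8⌋ = $39,807; SL = ⌊$177,506/6⌋ = $29,584 → take DB $39,807. Book value $172,499.
Year 4: DB = ⌊$172,499 × 150%/8⌋ = $32,343; SL = ⌊$137,699/5⌋ = $27,539 → take DB $32,343. Book value $140,156.
Year 5: DB = ⌊$140,156 × 150%/8⌋ = $26,279; SL = ⌊$105,356/4⌋ = $26,339 → take SL $26,339. Book value $113,817.
Year 6: DB = ⌊$113,817 × 150%/8⌋ = $21,340; SL = ⌊$79,017/3⌋ = $26,339 → take SL $26,339. Book value $87,478.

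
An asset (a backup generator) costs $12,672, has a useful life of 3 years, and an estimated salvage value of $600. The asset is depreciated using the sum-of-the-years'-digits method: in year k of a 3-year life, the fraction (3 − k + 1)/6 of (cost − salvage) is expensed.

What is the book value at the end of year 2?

$2,612

Depreciable base = $12,672 − $600 = $12,072.
Sum of the years' digits = 3+2+1 = 6.
Year 1: $12,072 × 3/6 = $6,036. Book value $6,636.
Year 2: $12,072 × 2/6 = $4,024. Book value $2,612.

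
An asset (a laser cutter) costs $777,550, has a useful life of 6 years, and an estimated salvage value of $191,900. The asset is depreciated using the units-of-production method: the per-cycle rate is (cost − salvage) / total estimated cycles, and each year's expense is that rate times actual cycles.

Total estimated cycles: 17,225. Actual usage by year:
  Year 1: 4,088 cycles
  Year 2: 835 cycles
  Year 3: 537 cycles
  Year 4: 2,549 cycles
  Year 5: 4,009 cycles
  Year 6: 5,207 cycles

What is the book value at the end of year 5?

Depreciable base = $777,550 − $191,900 = $585,650.
Rate = $585,650 / 17,225 cycles = $34 per cycle.
Year 1: 4,088 × $34 = $138,992. Book value $638,558.
Year 2: 835 × $34 = $28,390. Book value $610,168.
Year 3: 537 × $34 = $18,258. Book value $591,910.
Year 4: 2,549 × $34 = $86,666. Book value $505,244.
Year 5: 4,009 × $34 = $136,306. Book value $368,938.

$368,938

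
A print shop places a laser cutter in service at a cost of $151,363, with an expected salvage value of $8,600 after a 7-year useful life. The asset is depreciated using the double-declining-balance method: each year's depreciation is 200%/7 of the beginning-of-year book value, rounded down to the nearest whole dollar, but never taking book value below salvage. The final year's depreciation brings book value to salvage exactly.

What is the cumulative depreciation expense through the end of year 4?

$111,960

Depreciable base = $151,363 − $8,600 = $142,763.
Year 1: ⌊$151,363 × 200%/7⌋ = $43,246. Book value $108,117.
Year 2: ⌊$108,117 × 200%/7⌋ = $30,890. Book value $77,227.
Year 3: ⌊$77,227 × 200%/7⌋ = $22,064. Book value $55,163.
Year 4: ⌊$55,163 × 200%/7⌋ = $15,760. Book value $39,403.
Accumulated through year 4 = $151,363 − $39,403 = $111,960.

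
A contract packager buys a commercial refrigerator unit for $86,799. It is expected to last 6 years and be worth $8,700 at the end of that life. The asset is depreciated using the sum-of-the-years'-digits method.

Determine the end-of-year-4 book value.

Depreciable base = $86,799 − $8,700 = $78,099.
Sum of the years' digits = 6+5+4+3+2+1 = 21.
Year 1: $78,099 × 6/21 = $22,314. Book value $64,485.
Year 2: $78,099 × 5/21 = $18,595. Book value $45,890.
Year 3: $78,099 × 4/21 = $14,876. Book value $31,014.
Year 4: $78,099 × 3/21 = $11,157. Book value $19,857.

$19,857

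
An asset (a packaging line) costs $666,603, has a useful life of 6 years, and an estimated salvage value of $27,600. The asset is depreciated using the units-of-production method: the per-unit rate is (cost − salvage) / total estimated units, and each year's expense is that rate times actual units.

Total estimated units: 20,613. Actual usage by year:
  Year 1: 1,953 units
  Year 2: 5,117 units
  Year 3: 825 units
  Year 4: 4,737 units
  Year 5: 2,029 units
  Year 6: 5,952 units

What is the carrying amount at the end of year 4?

Depreciable base = $666,603 − $27,600 = $639,003.
Rate = $639,003 / 20,613 units = $31 per unit.
Year 1: 1,953 × $31 = $60,543. Book value $606,060.
Year 2: 5,117 × $31 = $158,627. Book value $447,433.
Year 3: 825 × $31 = $25,575. Book value $421,858.
Year 4: 4,737 × $31 = $146,847. Book value $275,011.

$275,011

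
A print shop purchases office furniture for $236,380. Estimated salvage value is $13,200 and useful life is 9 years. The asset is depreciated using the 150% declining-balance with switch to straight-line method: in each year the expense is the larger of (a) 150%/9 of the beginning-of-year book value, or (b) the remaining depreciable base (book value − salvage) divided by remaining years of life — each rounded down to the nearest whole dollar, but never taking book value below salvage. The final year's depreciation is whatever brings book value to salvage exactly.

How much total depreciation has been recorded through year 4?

Depreciable base = $236,380 − $13,200 = $223,180.
Year 1: DB = ⌊$236,380 × 150%/9⌋ = $39,396; SL = ⌊$223,180/9⌋ = $24,797 → take DB $39,396. Book value $196,984.
Year 2: DB = ⌊$196,984 × 150%/9⌋ = $32,830; SL = ⌊$183,784/8⌋ = $22,973 → take DB $32,830. Book value $164,154.
Year 3: DB = ⌊$164,154 × 150%/9⌋ = $27,359; SL = ⌊$150,954/7⌋ = $21,564 → take DB $27,359. Book value $136,795.
Year 4: DB = ⌊$136,795 × 150%/9⌋ = $22,799; SL = ⌊$123,595/6⌋ = $20,599 → take DB $22,799. Book value $113,996.
Accumulated through year 4 = $236,380 − $113,996 = $122,384.

$122,384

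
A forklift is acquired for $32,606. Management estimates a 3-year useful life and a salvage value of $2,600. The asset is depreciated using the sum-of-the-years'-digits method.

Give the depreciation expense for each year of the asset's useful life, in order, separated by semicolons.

$15,003; $10,002; $5,001

Depreciable base = $32,606 − $2,600 = $30,006.
Sum of the years' digits = 3+2+1 = 6.
Year 1: $30,006 × 3/6 = $15,003. Book value $17,603.
Year 2: $30,006 × 2/6 = $10,002. Book value $7,601.
Year 3: $30,006 × 1/6 = $5,001. Book value $2,600.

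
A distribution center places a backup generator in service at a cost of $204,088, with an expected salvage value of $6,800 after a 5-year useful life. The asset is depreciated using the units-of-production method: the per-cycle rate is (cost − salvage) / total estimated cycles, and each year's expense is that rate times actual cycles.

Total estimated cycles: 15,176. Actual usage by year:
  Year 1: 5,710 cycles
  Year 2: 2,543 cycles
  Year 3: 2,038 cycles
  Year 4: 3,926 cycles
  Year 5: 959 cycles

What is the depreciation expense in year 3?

$26,494

Depreciable base = $204,088 − $6,800 = $197,288.
Rate = $197,288 / 15,176 cycles = $13 per cycle.
Year 1: 5,710 × $13 = $74,230. Book value $129,858.
Year 2: 2,543 × $13 = $33,059. Book value $96,799.
Year 3: 2,038 × $13 = $26,494. Book value $70,305.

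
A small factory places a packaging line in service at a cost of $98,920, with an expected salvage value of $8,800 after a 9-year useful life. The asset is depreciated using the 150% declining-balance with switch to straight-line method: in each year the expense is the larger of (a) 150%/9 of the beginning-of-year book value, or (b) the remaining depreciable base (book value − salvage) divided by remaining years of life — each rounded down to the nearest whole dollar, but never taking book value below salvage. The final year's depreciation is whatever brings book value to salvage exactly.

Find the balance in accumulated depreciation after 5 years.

$59,165

Depreciable base = $98,920 − $8,800 = $90,120.
Year 1: DB = ⌊$98,920 × 150%/9⌋ = $16,486; SL = ⌊$90,120/9⌋ = $10,013 → take DB $16,486. Book value $82,434.
Year 2: DB = ⌊$82,434 × 150%/9⌋ = $13,739; SL = ⌊$73,634/8⌋ = $9,204 → take DB $13,739. Book value $68,695.
Year 3: DB = ⌊$68,695 × 150%/9⌋ = $11,449; SL = ⌊$59,895/7⌋ = $8,556 → take DB $11,449. Book value $57,246.
Year 4: DB = ⌊$57,246 × 150%/9⌋ = $9,541; SL = ⌊$48,446/6⌋ = $8,074 → take DB $9,541. Book value $47,705.
Year 5: DB = ⌊$47,705 × 150%/9⌋ = $7,950; SL = ⌊$38,905/5⌋ = $7,781 → take DB $7,950. Book value $39,755.
Accumulated through year 5 = $98,920 − $39,755 = $59,165.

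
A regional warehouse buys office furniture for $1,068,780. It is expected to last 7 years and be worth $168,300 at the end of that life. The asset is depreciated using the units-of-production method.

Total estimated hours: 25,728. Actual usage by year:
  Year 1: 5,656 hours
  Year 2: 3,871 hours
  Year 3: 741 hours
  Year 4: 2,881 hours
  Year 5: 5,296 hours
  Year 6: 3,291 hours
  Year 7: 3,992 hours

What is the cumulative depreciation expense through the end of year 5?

Depreciable base = $1,068,780 − $168,300 = $900,480.
Rate = $900,480 / 25,728 hours = $35 per hour.
Year 1: 5,656 × $35 = $197,960. Book value $870,820.
Year 2: 3,871 × $35 = $135,485. Book value $735,335.
Year 3: 741 × $35 = $25,935. Book value $709,400.
Year 4: 2,881 × $35 = $100,835. Book value $608,565.
Year 5: 5,296 × $35 = $185,360. Book value $423,205.
Accumulated through year 5 = $1,068,780 − $423,205 = $645,575.

$645,575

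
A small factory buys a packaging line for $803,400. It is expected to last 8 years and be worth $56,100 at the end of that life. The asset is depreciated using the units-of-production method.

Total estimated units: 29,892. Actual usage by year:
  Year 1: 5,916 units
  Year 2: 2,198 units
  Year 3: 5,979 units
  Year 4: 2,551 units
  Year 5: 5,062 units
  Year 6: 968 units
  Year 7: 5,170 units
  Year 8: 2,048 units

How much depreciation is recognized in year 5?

$126,550

Depreciable base = $803,400 − $56,100 = $747,300.
Rate = $747,300 / 29,892 units = $25 per unit.
Year 1: 5,916 × $25 = $147,900. Book value $655,500.
Year 2: 2,198 × $25 = $54,950. Book value $600,550.
Year 3: 5,979 × $25 = $149,475. Book value $451,075.
Year 4: 2,551 × $25 = $63,775. Book value $387,300.
Year 5: 5,062 × $25 = $126,550. Book value $260,750.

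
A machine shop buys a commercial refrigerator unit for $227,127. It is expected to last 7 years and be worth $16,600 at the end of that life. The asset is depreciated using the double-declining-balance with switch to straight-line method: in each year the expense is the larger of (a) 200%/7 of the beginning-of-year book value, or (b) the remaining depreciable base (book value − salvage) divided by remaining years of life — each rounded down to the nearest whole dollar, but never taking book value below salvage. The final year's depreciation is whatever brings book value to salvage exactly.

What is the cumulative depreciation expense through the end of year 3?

$144,354

Depreciable base = $227,127 − $16,600 = $210,527.
Year 1: DB = ⌊$227,127 × 200%/7⌋ = $64,893; SL = ⌊$210,527/7⌋ = $30,075 → take DB $64,893. Book value $162,234.
Year 2: DB = ⌊$162,234 × 200%/7⌋ = $46,352; SL = ⌊$145,634/6⌋ = $24,272 → take DB $46,352. Book value $115,882.
Year 3: DB = ⌊$115,882 × 200%/7⌋ = $33,109; SL = ⌊$99,282/5⌋ = $19,856 → take DB $33,109. Book value $82,773.
Accumulated through year 3 = $227,127 − $82,773 = $144,354.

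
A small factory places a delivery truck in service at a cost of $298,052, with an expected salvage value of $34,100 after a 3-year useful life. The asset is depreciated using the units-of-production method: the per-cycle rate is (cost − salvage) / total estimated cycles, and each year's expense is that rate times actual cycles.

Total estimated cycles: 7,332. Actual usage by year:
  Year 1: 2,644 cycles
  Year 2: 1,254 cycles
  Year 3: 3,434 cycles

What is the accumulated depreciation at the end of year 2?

Depreciable base = $298,052 − $34,100 = $263,952.
Rate = $263,952 / 7,332 cycles = $36 per cycle.
Year 1: 2,644 × $36 = $95,184. Book value $202,868.
Year 2: 1,254 × $36 = $45,144. Book value $157,724.
Accumulated through year 2 = $298,052 − $157,724 = $140,328.

$140,328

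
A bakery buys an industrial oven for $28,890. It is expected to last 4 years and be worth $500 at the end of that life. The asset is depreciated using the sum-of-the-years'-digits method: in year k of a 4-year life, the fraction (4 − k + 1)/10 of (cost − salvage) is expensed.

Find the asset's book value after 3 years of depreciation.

$3,339

Depreciable base = $28,890 − $500 = $28,390.
Sum of the years' digits = 4+3+2+1 = 10.
Year 1: $28,390 × 4/10 = $11,356. Book value $17,534.
Year 2: $28,390 × 3/10 = $8,517. Book value $9,017.
Year 3: $28,390 × 2/10 = $5,678. Book value $3,339.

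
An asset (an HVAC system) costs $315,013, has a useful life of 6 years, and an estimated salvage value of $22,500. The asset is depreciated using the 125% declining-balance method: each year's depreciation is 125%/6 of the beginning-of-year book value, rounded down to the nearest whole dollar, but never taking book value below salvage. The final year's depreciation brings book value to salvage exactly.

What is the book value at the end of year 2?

Depreciable base = $315,013 − $22,500 = $292,513.
Year 1: ⌊$315,013 × 125%/6⌋ = $65,627. Book value $249,386.
Year 2: ⌊$249,386 × 125%/6⌋ = $51,955. Book value $197,431.

$197,431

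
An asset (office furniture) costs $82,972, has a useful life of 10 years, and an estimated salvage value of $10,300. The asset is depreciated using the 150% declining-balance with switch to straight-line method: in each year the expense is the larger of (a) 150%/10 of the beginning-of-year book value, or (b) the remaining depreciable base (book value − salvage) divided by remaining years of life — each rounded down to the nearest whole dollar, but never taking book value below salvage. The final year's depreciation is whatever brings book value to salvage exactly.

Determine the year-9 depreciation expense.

Depreciable base = $82,972 − $10,300 = $72,672.
Year 1: DB = ⌊$82,972 × 150%/10⌋ = $12,445; SL = ⌊$72,672/10⌋ = $7,267 → take DB $12,445. Book value $70,527.
Year 2: DB = ⌊$70,527 × 150%/10⌋ = $10,579; SL = ⌊$60,227/9⌋ = $6,691 → take DB $10,579. Book value $59,948.
Year 3: DB = ⌊$59,948 × 150%/10⌋ = $8,992; SL = ⌊$49,648/8⌋ = $6,206 → take DB $8,992. Book value $50,956.
Year 4: DB = ⌊$50,956 × 150%/10⌋ = $7,643; SL = ⌊$40,656/7⌋ = $5,808 → take DB $7,643. Book value $43,313.
Year 5: DB = ⌊$43,313 × 150%/10⌋ = $6,496; SL = ⌊$33,013/6⌋ = $5,502 → take DB $6,496. Book value $36,817.
Year 6: DB = ⌊$36,817 × 150%/10⌋ = $5,522; SL = ⌊$26,517/5⌋ = $5,303 → take DB $5,522. Book value $31,295.
Year 7: DB = ⌊$31,295 × 150%/10⌋ = $4,694; SL = ⌊$20,995/4⌋ = $5,248 → take SL $5,248. Book value $26,047.
Year 8: DB = ⌊$26,047 × 150%/10⌋ = $3,907; SL = ⌊$15,747/3⌋ = $5,249 → take SL $5,249. Book value $20,798.
Year 9: DB = ⌊$20,798 × 150%/10⌋ = $3,119; SL = ⌊$10,498/2⌋ = $5,249 → take SL $5,249. Book value $15,549.

$5,249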